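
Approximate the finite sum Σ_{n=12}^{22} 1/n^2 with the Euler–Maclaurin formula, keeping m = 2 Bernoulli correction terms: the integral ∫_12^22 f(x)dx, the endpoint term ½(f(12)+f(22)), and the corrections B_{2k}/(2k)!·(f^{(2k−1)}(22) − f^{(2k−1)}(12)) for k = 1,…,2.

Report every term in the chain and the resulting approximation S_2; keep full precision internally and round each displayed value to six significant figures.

S_2 ≈ 0.0424647

∫_12^22 1/x^2 dx evaluates to 0.0378788.
½[f(12) + f(22)] = ½[0.00694444 + 0.00206612] = 0.00450528.
Integral + boundary = 0.0423841.
Correction k=1: B_{2}/2! · (f^{(1)}(22) − f^{(1)}(12)) = 1/12 · (-0.000187829 − (-0.00115741)) = 8.07982e-05.
Running total after k=1: 0.0424649.
Correction k=2: B_{4}/4! · (f^{(3)}(22) − f^{(3)}(12)) = −1/720 · (-4.65691e-06 − (-9.64506e-05)) = -1.27491e-07.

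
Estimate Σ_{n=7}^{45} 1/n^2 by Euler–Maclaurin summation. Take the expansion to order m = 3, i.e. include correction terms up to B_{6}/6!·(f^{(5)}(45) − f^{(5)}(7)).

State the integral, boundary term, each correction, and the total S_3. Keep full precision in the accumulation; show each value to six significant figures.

S_3 ≈ 0.131568

Integral: ∫_7^45 1/x^2 dx = 0.120635.
Boundary: ½(f(7) + f(45)) = ½(0.0204082 + 0.000493827) = 0.0104510.
Running total after boundary: 0.131086.
Correction k=1: B_{2}/2! · (f^{(1)}(45) − f^{(1)}(7)) = 1/12 · (-2.19479e-05 − (-0.00583090)) = 0.000484080.
Partial sum through k=1: 0.131570.
Correction k=2: B_{4}/4! · (f^{(3)}(45) − f^{(3)}(7)) = −1/720 · (-1.30061e-07 − (-0.00142798)) = -1.98312e-06.
Partial sum through k=2: 0.131568.
Correction k=3: B_{6}/6! · (f^{(5)}(45) − f^{(5)}(7)) = 1/30240 · (-1.92684e-09 − (-0.000874271)) = 2.89110e-08.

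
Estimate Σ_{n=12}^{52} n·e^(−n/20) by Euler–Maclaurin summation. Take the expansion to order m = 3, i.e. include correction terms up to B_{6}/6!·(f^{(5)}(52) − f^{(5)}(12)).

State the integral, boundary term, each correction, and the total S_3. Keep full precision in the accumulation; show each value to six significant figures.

S_3 ≈ 249.481

∫_12^52 x·e^(−x/20) dx evaluates to 244.285.
Endpoint term: (f(12) + f(52))/2 = (6.58574 + 3.86223)/2 = 5.22398.
Integral + boundary = 249.509.
Order-1 term: 1/12 · (-0.118838 − 0.219525) = -0.0281969.
Partial sum through k=1: 249.481.
Order-2 term: −1/720 · (7.42736e-05 − 0.00329287) = 4.47027e-06.
Partial sum through k=2: 249.481.
Order-3 term: 1/30240 · (1.11410e-06 − 1.50923e-05) = -4.62243e-10.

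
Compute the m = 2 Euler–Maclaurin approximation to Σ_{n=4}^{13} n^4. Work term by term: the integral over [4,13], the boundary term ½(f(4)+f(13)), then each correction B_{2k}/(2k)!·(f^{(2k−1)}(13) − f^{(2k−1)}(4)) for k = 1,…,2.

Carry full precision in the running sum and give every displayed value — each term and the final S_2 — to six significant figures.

S_2 ≈ 89173.0

The integral term ∫_4^13 x^4 dx = 74053.8.
½[f(4) + f(13)] = ½[256.000 + 28561.0] = 14408.5.
So far: 88462.3.
Order-1 term: 1/12 · (8788.00 − 256.000) = 711.000.
Partial sum through k=1: 89173.3.
Order-2 term: −1/720 · (312.000 − 96.0000) = -0.300000.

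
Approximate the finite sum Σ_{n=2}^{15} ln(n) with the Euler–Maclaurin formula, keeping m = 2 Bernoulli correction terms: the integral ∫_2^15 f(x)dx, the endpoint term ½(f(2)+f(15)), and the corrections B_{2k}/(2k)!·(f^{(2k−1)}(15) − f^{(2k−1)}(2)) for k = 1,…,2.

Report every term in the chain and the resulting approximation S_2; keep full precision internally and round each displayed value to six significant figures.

The integral term ∫_2^15 ln(x) dx = 26.2345.
Endpoint term: (f(2) + f(15))/2 = (0.693147 + 2.70805)/2 = 1.70060.
Running total after boundary: 27.9351.
Order-1 term: 1/12 · (0.0666667 − 0.500000) = -0.0361111.
Partial sum through k=1: 27.8989.
Order-2 term: −1/720 · (0.000592593 − 0.250000) = 0.000346399.

S_2 ≈ 27.8993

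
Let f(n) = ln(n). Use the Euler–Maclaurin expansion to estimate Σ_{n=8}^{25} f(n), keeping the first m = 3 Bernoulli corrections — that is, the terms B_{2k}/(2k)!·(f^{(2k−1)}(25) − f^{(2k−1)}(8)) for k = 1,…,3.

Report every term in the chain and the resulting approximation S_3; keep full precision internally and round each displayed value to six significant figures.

S_3 ≈ 49.4784

Integral: ∫_8^25 ln(x) dx = 46.8364.
½[f(8) + f(25)] = ½[2.07944 + 3.21888] = 2.64916.
Running total after boundary: 49.4855.
k=1: B_{2}/(2)! × [f^{(1)}(25) − f^{(1)}(8)] = 1/12 × (0.0400000 − 0.125000) = -0.00708333.
After k=1: 49.4784.
k=2: B_{4}/(4)! × [f^{(3)}(25) − f^{(3)}(8)] = −1/720 × (0.000128000 − 0.00390625) = 5.24757e-06.
After k=2: 49.4784.
k=3: B_{6}/(6)! × [f^{(5)}(25) − f^{(5)}(8)] = 1/30240 × (2.45760e-06 − 0.000732422) = -2.41390e-08.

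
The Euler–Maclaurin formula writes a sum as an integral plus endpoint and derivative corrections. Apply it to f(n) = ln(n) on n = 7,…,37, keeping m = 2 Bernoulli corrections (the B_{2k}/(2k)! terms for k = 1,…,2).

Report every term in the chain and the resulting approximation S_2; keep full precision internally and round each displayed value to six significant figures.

S_2 ≈ 92.7514

∫_7^37 ln(x) dx evaluates to 89.9826.
½[f(7) + f(37)] = ½[1.94591 + 3.61092] = 2.77841.
Integral + boundary = 92.7610.
k=1: B_{2}/(2)! × [f^{(1)}(37) − f^{(1)}(7)] = 1/12 × (0.0270270 − 0.142857) = -0.00965251.
Running total after k=1: 92.7514.
k=2: B_{4}/(4)! × [f^{(3)}(37) − f^{(3)}(7)] = −1/720 × (3.94843e-05 − 0.00583090) = 8.04364e-06.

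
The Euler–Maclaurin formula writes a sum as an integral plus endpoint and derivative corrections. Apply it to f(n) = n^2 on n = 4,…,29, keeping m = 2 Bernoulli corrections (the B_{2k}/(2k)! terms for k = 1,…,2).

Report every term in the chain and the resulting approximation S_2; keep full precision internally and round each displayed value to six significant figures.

S_2 ≈ 8541.00

Integral: ∫_4^29 x^2 dx = 8108.33.
½[f(4) + f(29)] = ½[16.0000 + 841.000] = 428.500.
Running total after boundary: 8536.83.
Correction k=1: B_{2}/2! · (f^{(1)}(29) − f^{(1)}(4)) = 1/12 · (58.0000 − 8.00000) = 4.16667.
Partial sum through k=1: 8541.00.
Correction k=2: B_{4}/4! · (f^{(3)}(29) − f^{(3)}(4)) = −1/720 · (0.00000 − 0.00000) = 0.00000.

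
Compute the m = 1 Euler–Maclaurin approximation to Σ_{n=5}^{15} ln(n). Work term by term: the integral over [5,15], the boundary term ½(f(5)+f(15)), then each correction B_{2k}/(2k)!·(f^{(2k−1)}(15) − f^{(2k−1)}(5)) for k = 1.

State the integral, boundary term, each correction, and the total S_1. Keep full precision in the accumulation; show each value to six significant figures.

S_1 ≈ 24.7212

Integral: ∫_5^15 ln(x) dx = 22.5736.
Endpoint term: (f(5) + f(15))/2 = (1.60944 + 2.70805)/2 = 2.15874.
So far: 24.7323.
Correction k=1: B_{2}/2! · (f^{(1)}(15) − f^{(1)}(5)) = 1/12 · (0.0666667 − 0.200000) = -0.0111111.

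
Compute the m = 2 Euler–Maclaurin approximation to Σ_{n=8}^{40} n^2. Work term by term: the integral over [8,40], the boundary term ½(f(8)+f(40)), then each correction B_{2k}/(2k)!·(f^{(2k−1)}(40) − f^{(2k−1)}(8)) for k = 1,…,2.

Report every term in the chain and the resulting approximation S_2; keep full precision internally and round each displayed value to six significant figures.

The integral term ∫_8^40 x^2 dx = 21162.7.
½[f(8) + f(40)] = ½[64.0000 + 1600.00] = 832.000.
Integral + boundary = 21994.7.
Correction k=1: B_{2}/2! · (f^{(1)}(40) − f^{(1)}(8)) = 1/12 · (80.0000 − 16.0000) = 5.33333.
Partial sum through k=1: 22000.0.
Correction k=2: B_{4}/4! · (f^{(3)}(40) − f^{(3)}(8)) = −1/720 · (0.00000 − 0.00000) = 0.00000.

S_2 ≈ 22000.0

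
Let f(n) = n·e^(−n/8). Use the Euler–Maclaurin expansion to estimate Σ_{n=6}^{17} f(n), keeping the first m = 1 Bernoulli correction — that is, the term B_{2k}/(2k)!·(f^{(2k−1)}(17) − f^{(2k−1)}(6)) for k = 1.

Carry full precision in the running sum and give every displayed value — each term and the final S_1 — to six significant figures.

The integral term ∫_6^17 x·e^(−x/8) dx = 29.0185.
Boundary: ½(f(6) + f(17)) = ½(2.83420 + 2.03036) = 2.43228.
So far: 31.4507.
k=1: B_{2}/(2)! × [f^{(1)}(17) − f^{(1)}(6)] = 1/12 × (-0.134362 − 0.118092) = -0.0210378.

S_1 ≈ 31.4297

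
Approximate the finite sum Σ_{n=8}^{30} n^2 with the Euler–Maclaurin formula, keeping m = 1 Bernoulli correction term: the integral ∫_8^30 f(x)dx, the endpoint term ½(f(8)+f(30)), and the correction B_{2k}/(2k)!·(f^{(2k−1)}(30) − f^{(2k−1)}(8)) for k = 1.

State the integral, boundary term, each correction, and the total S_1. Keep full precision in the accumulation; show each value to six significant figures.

Integral: ∫_8^30 x^2 dx = 8829.33.
Endpoint term: (f(8) + f(30))/2 = (64.0000 + 900.000)/2 = 482.000.
Integral + boundary = 9311.33.
Correction k=1: B_{2}/2! · (f^{(1)}(30) − f^{(1)}(8)) = 1/12 · (60.0000 − 16.0000) = 3.66667.

S_1 ≈ 9315.00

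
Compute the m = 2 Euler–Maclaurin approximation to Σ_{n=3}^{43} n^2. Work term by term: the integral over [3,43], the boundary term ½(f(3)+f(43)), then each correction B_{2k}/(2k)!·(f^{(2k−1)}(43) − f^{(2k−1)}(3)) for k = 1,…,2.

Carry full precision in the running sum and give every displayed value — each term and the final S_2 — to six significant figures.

∫_3^43 x^2 dx evaluates to 26493.3.
Endpoint term: (f(3) + f(43))/2 = (9.00000 + 1849.00)/2 = 929.000.
Integral + boundary = 27422.3.
Correction k=1: B_{2}/2! · (f^{(1)}(43) − f^{(1)}(3)) = 1/12 · (86.0000 − 6.00000) = 6.66667.
Running total after k=1: 27429.0.
Correction k=2: B_{4}/4! · (f^{(3)}(43) − f^{(3)}(3)) = −1/720 · (0.00000 − 0.00000) = 0.00000.

S_2 ≈ 27429.0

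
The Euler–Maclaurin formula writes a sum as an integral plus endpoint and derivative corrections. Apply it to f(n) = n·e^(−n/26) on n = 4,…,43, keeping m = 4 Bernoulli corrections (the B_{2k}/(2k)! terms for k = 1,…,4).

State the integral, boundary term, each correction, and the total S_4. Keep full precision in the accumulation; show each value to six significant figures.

Integral: ∫_4^43 x·e^(−x/26) dx = 325.560.
Boundary: ½(f(4) + f(43)) = ½(3.42962 + 8.22644) = 5.82803.
So far: 331.388.
k=1: B_{2}/(2)! × [f^{(1)}(43) − f^{(1)}(4)] = 1/12 × (-0.125089 − 0.725496) = -0.0708821.
After k=1: 331.317.
k=2: B_{4}/(4)! × [f^{(3)}(43) − f^{(3)}(4)] = −1/720 × (0.000380971 − 0.00360992) = 4.48465e-06.
After k=2: 331.317.
k=3: B_{6}/(6)! × [f^{(5)}(43) − f^{(5)}(4)] = 1/30240 × (1.40086e-06 − 9.09262e-06) = -2.54357e-10.
After k=3: 331.317.
k=4: B_{8}/(8)! × [f^{(7)}(43) − f^{(7)}(4)] = −1/1209600 × (3.31089e-09 − 1.90017e-08) = 1.29719e-14.

S_4 ≈ 331.317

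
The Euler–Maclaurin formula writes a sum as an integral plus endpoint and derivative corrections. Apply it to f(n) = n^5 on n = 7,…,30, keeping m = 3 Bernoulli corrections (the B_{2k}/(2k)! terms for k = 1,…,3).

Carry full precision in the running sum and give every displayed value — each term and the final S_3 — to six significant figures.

S_3 ≈ 1.33975e+08

∫_7^30 x^5 dx evaluates to 1.21480e+08.
Endpoint term: (f(7) + f(30))/2 = (16807.0 + 2.43000e+07)/2 = 1.21584e+07.
So far: 1.33639e+08.
k=1: B_{2}/(2)! × [f^{(1)}(30) − f^{(1)}(7)] = 1/12 × (4.05000e+06 − 12005.0) = 336500.
After k=1: 1.33975e+08.
k=2: B_{4}/(4)! × [f^{(3)}(30) − f^{(3)}(7)] = −1/720 × (54000.0 − 2940.00) = -70.9167.
After k=2: 1.33975e+08.
k=3: B_{6}/(6)! × [f^{(5)}(30) − f^{(5)}(7)] = 1/30240 × (120.000 − 120.000) = 0.00000.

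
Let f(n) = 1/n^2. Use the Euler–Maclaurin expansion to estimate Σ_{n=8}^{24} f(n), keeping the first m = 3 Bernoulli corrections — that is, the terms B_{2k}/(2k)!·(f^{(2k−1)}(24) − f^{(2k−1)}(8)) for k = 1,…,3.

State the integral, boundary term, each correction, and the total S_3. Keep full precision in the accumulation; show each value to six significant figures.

S_3 ≈ 0.0923264

∫_8^24 1/x^2 dx evaluates to 0.0833333.
½[f(8) + f(24)] = ½[0.0156250 + 0.00173611] = 0.00868056.
Integral + boundary = 0.0920139.
k=1: B_{2}/(2)! × [f^{(1)}(24) − f^{(1)}(8)] = 1/12 × (-0.000144676 − (-0.00390625)) = 0.000313465.
After k=1: 0.0923274.
k=2: B_{4}/(4)! × [f^{(3)}(24) − f^{(3)}(8)] = −1/720 × (-3.01408e-06 − (-0.000732422)) = -1.01307e-06.
After k=2: 0.0923263.
k=3: B_{6}/(6)! × [f^{(5)}(24) − f^{(5)}(8)] = 1/30240 × (-1.56983e-07 − (-0.000343323)) = 1.13481e-08.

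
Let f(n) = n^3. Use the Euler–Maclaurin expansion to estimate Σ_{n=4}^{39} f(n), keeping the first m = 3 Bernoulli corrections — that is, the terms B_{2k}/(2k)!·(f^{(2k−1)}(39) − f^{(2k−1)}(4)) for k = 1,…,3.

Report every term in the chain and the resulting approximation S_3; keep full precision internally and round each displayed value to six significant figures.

S_3 ≈ 608364

The integral term ∫_4^39 x^3 dx = 578296.
Boundary: ½(f(4) + f(39)) = ½(64.0000 + 59319.0) = 29691.5.
Integral + boundary = 607988.
Correction k=1: B_{2}/2! · (f^{(1)}(39) − f^{(1)}(4)) = 1/12 · (4563.00 − 48.0000) = 376.250.
After k=1: 608364.
Correction k=2: B_{4}/4! · (f^{(3)}(39) − f^{(3)}(4)) = −1/720 · (6.00000 − 6.00000) = 0.00000.
After k=2: 608364.
Correction k=3: B_{6}/6! · (f^{(5)}(39) − f^{(5)}(4)) = 1/30240 · (0.00000 − 0.00000) = 0.00000.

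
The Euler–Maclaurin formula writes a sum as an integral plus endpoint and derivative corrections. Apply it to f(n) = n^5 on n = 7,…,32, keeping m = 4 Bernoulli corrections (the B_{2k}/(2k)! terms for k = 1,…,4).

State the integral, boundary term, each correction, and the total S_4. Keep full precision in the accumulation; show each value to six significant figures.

The integral term ∫_7^32 x^5 dx = 1.78937e+08.
Endpoint term: (f(7) + f(32))/2 = (16807.0 + 3.35544e+07)/2 = 1.67856e+07.
So far: 1.95723e+08.
Order-1 term: 1/12 · (5.24288e+06 − 12005.0) = 435906.
Running total after k=1: 1.96159e+08.
Order-2 term: −1/720 · (61440.0 − 2940.00) = -81.2500.
Running total after k=2: 1.96159e+08.
Order-3 term: 1/30240 · (120.000 − 120.000) = 0.00000.
Running total after k=3: 1.96159e+08.
Order-4 term: −1/1209600 · (0.00000 − 0.00000) = 0.00000.

S_4 ≈ 1.96159e+08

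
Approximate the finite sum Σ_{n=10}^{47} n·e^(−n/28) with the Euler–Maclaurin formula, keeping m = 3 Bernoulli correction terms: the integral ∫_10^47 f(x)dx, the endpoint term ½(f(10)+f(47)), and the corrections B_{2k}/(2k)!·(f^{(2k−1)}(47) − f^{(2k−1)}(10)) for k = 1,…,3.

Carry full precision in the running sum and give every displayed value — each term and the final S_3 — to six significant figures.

The integral term ∫_10^47 x·e^(−x/28) dx = 352.507.
Endpoint term: (f(10) + f(47))/2 = (6.99673 + 8.77210)/2 = 7.88441.
So far: 360.391.
k=1: B_{2}/(2)! × [f^{(1)}(47) − f^{(1)}(10)] = 1/12 × (-0.126649 − 0.449789) = -0.0480365.
After k=1: 360.343.
k=2: B_{4}/(4)! × [f^{(3)}(47) − f^{(3)}(10)] = −1/720 × (0.000314582 − 0.00235859) = 2.83890e-06.
After k=2: 360.343.
k=3: B_{6}/(6)! × [f^{(5)}(47) − f^{(5)}(10)] = 1/30240 × (1.00855e-06 − 5.28504e-06) = -1.41418e-10.

S_3 ≈ 360.343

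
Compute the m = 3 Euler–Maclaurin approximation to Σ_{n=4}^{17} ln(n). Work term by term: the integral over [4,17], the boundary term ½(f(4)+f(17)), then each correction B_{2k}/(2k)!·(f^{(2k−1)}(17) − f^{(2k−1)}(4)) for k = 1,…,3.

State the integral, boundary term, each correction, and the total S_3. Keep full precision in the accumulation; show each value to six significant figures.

Integral: ∫_4^17 ln(x) dx = 29.6194.
Endpoint term: (f(4) + f(17))/2 = (1.38629 + 2.83321)/2 = 2.10975.
Running total after boundary: 31.7292.
Order-1 term: 1/12 · (0.0588235 − 0.250000) = -0.0159314.
After k=1: 31.7133.
Order-2 term: −1/720 · (0.000407083 − 0.0312500) = 4.28374e-05.
After k=2: 31.7133.
Order-3 term: 1/30240 · (1.69031e-05 − 0.0234375) = -7.74491e-07.

S_3 ≈ 31.7133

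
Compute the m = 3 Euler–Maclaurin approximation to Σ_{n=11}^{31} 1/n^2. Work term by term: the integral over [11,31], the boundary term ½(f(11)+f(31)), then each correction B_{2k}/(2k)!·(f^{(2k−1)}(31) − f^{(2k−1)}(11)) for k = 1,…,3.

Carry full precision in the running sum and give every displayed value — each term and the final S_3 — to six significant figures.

Integral: ∫_11^31 1/x^2 dx = 0.0586510.
Endpoint term: (f(11) + f(31))/2 = (0.00826446 + 0.00104058)/2 = 0.00465252.
Integral + boundary = 0.0633035.
Order-1 term: 1/12 · (-6.71344e-05 − (-0.00150263)) = 0.000119625.
After k=1: 0.0634232.
Order-2 term: −1/720 · (-8.38306e-07 − (-0.000149021)) = -2.05809e-07.
After k=2: 0.0634230.
Order-3 term: 1/30240 · (-2.61698e-08 − (-3.69474e-05)) = 1.22094e-09.

S_3 ≈ 0.0634230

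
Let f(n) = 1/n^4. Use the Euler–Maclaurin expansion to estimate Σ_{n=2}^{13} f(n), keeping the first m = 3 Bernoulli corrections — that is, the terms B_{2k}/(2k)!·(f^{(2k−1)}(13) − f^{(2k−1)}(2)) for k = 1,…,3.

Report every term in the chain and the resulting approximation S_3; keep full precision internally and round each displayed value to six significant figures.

S_3 ≈ 0.0823302

∫_2^13 1/x^4 dx evaluates to 0.0415149.
Endpoint term: (f(2) + f(13))/2 = (0.0625000 + 3.50128e-05)/2 = 0.0312675.
Integral + boundary = 0.0727825.
k=1: B_{2}/(2)! × [f^{(1)}(13) − f^{(1)}(2)] = 1/12 × (-1.07732e-05 − (-0.125000)) = 0.0104158.
After k=1: 0.0831982.
k=2: B_{4}/(4)! × [f^{(3)}(13) − f^{(3)}(2)] = −1/720 × (-1.91240e-06 − (-0.937500)) = -0.00130208.
After k=2: 0.0818961.
k=3: B_{6}/(6)! × [f^{(5)}(13) − f^{(5)}(2)] = 1/30240 × (-6.33693e-07 − (-13.1250)) = 0.000434028.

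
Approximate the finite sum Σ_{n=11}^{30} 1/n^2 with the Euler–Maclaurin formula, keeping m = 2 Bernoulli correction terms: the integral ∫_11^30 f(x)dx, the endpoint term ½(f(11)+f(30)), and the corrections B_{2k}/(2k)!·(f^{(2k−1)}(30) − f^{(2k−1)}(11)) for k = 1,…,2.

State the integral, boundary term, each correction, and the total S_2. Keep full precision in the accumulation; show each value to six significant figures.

Integral: ∫_11^30 1/x^2 dx = 0.0575758.
Endpoint term: (f(11) + f(30))/2 = (0.00826446 + 0.00111111)/2 = 0.00468779.
So far: 0.0622635.
Correction k=1: B_{2}/2! · (f^{(1)}(30) − f^{(1)}(11)) = 1/12 · (-7.40741e-05 − (-0.00150263)) = 0.000119046.
Partial sum through k=1: 0.0623826.
Correction k=2: B_{4}/4! · (f^{(3)}(30) − f^{(3)}(11)) = −1/720 · (-9.87654e-07 − (-0.000149021)) = -2.05602e-07.

S_2 ≈ 0.0623824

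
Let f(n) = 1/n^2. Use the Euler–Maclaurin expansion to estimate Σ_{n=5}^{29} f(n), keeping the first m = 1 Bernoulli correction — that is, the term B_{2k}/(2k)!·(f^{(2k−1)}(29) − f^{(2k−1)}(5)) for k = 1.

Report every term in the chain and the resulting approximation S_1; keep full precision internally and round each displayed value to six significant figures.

∫_5^29 1/x^2 dx evaluates to 0.165517.
½[f(5) + f(29)] = ½[0.0400000 + 0.00118906] = 0.0205945.
Running total after boundary: 0.186112.
Correction k=1: B_{2}/2! · (f^{(1)}(29) − f^{(1)}(5)) = 1/12 · (-8.20042e-05 − (-0.0160000)) = 0.00132650.

S_1 ≈ 0.187438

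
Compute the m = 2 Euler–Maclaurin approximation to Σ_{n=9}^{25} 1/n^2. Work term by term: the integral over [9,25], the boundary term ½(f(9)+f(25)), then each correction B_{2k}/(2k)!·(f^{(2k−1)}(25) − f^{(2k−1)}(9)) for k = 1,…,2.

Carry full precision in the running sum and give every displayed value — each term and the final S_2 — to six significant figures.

S_2 ≈ 0.0783013

The integral term ∫_9^25 1/x^2 dx = 0.0711111.
Endpoint term: (f(9) + f(25))/2 = (0.0123457 + 0.00160000)/2 = 0.00697284.
Running total after boundary: 0.0780840.
Correction k=1: B_{2}/2! · (f^{(1)}(25) − f^{(1)}(9)) = 1/12 · (-0.000128000 − (-0.00274348)) = 0.000217957.
After k=1: 0.0783019.
Correction k=2: B_{4}/4! · (f^{(3)}(25) − f^{(3)}(9)) = −1/720 · (-2.45760e-06 − (-0.000406442)) = -5.61090e-07.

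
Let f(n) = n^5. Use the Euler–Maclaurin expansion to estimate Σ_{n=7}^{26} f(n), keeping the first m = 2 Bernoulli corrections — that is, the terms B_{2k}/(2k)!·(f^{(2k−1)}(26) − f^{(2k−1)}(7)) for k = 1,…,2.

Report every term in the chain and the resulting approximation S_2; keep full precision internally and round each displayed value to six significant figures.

S_2 ≈ 5.76048e+07

Integral: ∫_7^26 x^5 dx = 5.14664e+07.
Boundary: ½(f(7) + f(26)) = ½(16807.0 + 1.18814e+07) = 5.94909e+06.
Running total after boundary: 5.74154e+07.
Order-1 term: 1/12 · (2.28488e+06 − 12005.0) = 189406.
After k=1: 5.76049e+07.
Order-2 term: −1/720 · (40560.0 − 2940.00) = -52.2500.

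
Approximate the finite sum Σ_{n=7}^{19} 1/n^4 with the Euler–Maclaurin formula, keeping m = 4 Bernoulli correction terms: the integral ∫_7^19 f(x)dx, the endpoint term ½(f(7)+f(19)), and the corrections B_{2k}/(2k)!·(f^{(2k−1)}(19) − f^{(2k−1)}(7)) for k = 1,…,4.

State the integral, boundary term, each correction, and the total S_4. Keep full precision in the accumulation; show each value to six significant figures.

S_4 ≈ 0.00115480

∫_7^19 1/x^4 dx evaluates to 0.000923219.
Endpoint term: (f(7) + f(19))/2 = (0.000416493 + 7.67336e-06)/2 = 0.000212083.
So far: 0.00113530.
k=1: B_{2}/(2)! × [f^{(1)}(19) − f^{(1)}(7)] = 1/12 × (-1.61544e-06 − (-0.000237996)) = 1.96984e-05.
After k=1: 0.00115500.
k=2: B_{4}/(4)! × [f^{(3)}(19) − f^{(3)}(7)] = −1/720 × (-1.34247e-07 − (-0.000145712)) = -2.02191e-07.
After k=2: 0.00115480.
k=3: B_{6}/(6)! × [f^{(5)}(19) − f^{(5)}(7)] = 1/30240 × (-2.08251e-08 − (-0.000166528)) = 5.50619e-09.
After k=3: 0.00115480.
k=4: B_{8}/(8)! × [f^{(7)}(19) − f^{(7)}(7)] = −1/1209600 × (-5.19185e-09 − (-0.000305868)) = -2.52862e-10.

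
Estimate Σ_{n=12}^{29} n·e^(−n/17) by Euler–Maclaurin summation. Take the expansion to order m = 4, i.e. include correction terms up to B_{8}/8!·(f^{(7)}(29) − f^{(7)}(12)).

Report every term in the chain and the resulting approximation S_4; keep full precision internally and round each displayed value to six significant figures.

∫_12^29 x·e^(−x/17) dx evaluates to 101.360.
Endpoint term: (f(12) + f(29))/2 = (5.92407 + 5.26675)/2 = 5.59541.
Running total after boundary: 106.955.
Order-1 term: 1/12 · (-0.128197 − 0.145198) = -0.0227829.
Running total after k=1: 106.933.
Order-2 term: −1/720 · (0.000813244 − 0.00391884) = 4.31332e-06.
Running total after k=2: 106.933.
Order-3 term: 1/30240 · (7.16289e-06 − 2.53815e-05) = -6.02468e-10.
Running total after k=3: 106.933.
Order-4 term: −1/1209600 · (3.98332e-08 − 1.28730e-07) = 7.34929e-14.

S_4 ≈ 106.933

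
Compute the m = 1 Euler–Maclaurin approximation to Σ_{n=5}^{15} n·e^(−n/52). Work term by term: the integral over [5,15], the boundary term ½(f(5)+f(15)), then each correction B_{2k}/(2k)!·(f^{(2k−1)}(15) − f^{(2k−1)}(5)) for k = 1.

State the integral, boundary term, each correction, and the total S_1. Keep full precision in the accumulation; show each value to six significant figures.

S_1 ≈ 89.1765

Integral: ∫_5^15 x·e^(−x/52) dx = 81.3091.
½[f(5) + f(15)] = ½[4.54162 + 11.2412] = 7.89143.
Running total after boundary: 89.2005.
k=1: B_{2}/(2)! × [f^{(1)}(15) − f^{(1)}(5)] = 1/12 × (0.533238 − 0.820985) = -0.0239789.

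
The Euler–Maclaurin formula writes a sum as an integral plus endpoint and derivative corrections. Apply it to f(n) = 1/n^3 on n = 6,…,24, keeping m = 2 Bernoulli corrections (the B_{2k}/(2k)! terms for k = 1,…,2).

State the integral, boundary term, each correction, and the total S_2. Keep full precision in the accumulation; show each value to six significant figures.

The integral term ∫_6^24 1/x^3 dx = 0.0130208.
Boundary: ½(f(6) + f(24)) = ½(0.00462963 + 7.23380e-05) = 0.00235098.
Running total after boundary: 0.0153718.
Correction k=1: B_{2}/2! · (f^{(1)}(24) − f^{(1)}(6)) = 1/12 · (-9.04225e-06 − (-0.00231481)) = 0.000192148.
After k=1: 0.0155640.
Correction k=2: B_{4}/4! · (f^{(3)}(24) − f^{(3)}(6)) = −1/720 · (-3.13967e-07 − (-0.00128601)) = -1.78569e-06.

S_2 ≈ 0.0155622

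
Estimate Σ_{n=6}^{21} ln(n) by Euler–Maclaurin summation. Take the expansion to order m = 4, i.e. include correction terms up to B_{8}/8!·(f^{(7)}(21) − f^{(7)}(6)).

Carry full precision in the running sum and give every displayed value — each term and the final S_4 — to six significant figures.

S_4 ≈ 40.5926

The integral term ∫_6^21 ln(x) dx = 38.1844.
Endpoint term: (f(6) + f(21))/2 = (1.79176 + 3.04452)/2 = 2.41814.
Integral + boundary = 40.6026.
k=1: B_{2}/(2)! × [f^{(1)}(21) − f^{(1)}(6)] = 1/12 × (0.0476190 − 0.166667) = -0.00992063.
After k=1: 40.5926.
k=2: B_{4}/(4)! × [f^{(3)}(21) − f^{(3)}(6)] = −1/720 × (0.000215959 − 0.00925926) = 1.25601e-05.
After k=2: 40.5926.
k=3: B_{6}/(6)! × [f^{(5)}(21) − f^{(5)}(6)] = 1/30240 × (5.87645e-06 − 0.00308642) = -1.01870e-07.
After k=3: 40.5926.
k=4: B_{8}/(8)! × [f^{(7)}(21) − f^{(7)}(6)] = −1/1209600 × (3.99758e-07 − 0.00257202) = 2.12601e-09.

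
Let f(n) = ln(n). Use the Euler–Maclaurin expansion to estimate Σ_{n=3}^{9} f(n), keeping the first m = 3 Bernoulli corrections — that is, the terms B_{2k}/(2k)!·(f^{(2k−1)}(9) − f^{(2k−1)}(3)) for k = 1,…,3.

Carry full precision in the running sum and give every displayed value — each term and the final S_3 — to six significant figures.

Integral: ∫_3^9 ln(x) dx = 10.4792.
½[f(3) + f(9)] = ½[1.09861 + 2.19722] = 1.64792.
So far: 12.1271.
k=1: B_{2}/(2)! × [f^{(1)}(9) − f^{(1)}(3)] = 1/12 × (0.111111 − 0.333333) = -0.0185185.
Partial sum through k=1: 12.1086.
k=2: B_{4}/(4)! × [f^{(3)}(9) − f^{(3)}(3)] = −1/720 × (0.00274348 − 0.0740741) = 9.90703e-05.
Partial sum through k=2: 12.1087.
k=3: B_{6}/(6)! × [f^{(5)}(9) − f^{(5)}(3)] = 1/30240 × (0.000406442 − 0.0987654) = -3.25261e-06.

S_3 ≈ 12.1087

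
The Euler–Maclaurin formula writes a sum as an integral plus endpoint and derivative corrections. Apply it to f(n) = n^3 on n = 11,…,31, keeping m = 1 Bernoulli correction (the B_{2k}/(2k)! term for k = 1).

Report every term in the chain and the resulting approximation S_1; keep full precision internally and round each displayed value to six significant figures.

S_1 ≈ 242991

Integral: ∫_11^31 x^3 dx = 227220.
Endpoint term: (f(11) + f(31))/2 = (1331.00 + 29791.0)/2 = 15561.0.
Running total after boundary: 242781.
Correction k=1: B_{2}/2! · (f^{(1)}(31) − f^{(1)}(11)) = 1/12 · (2883.00 − 363.000) = 210.000.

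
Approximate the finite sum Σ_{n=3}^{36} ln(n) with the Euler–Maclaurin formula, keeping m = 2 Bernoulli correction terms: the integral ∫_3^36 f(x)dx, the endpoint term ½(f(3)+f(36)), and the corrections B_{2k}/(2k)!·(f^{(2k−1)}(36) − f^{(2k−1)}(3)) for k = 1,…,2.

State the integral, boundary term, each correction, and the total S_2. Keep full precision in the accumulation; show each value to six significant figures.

∫_3^36 ln(x) dx evaluates to 92.7108.
Endpoint term: (f(3) + f(36))/2 = (1.09861 + 3.58352)/2 = 2.34107.
So far: 95.0519.
k=1: B_{2}/(2)! × [f^{(1)}(36) − f^{(1)}(3)] = 1/12 × (0.0277778 − 0.333333) = -0.0254630.
Partial sum through k=1: 95.0264.
k=2: B_{4}/(4)! × [f^{(3)}(36) − f^{(3)}(3)] = −1/720 × (4.28669e-05 − 0.0740741) = 0.000102821.

S_2 ≈ 95.0266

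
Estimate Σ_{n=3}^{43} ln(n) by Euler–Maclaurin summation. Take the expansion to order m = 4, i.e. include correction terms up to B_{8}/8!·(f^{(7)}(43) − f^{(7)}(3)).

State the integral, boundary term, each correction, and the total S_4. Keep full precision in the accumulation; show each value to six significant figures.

S_4 ≈ 120.840

∫_3^43 ln(x) dx evaluates to 118.436.
Boundary: ½(f(3) + f(43)) = ½(1.09861 + 3.76120) = 2.42991.
So far: 120.866.
Order-1 term: 1/12 · (0.0232558 − 0.333333) = -0.0258398.
After k=1: 120.840.
Order-2 term: −1/720 · (2.51550e-05 − 0.0740741) = 0.000102846.
After k=2: 120.840.
Order-3 term: 1/30240 · (1.63256e-07 − 0.0987654) = -3.26605e-06.
After k=3: 120.840.
Order-4 term: −1/1209600 · (2.64883e-09 − 0.329218) = 2.72171e-07.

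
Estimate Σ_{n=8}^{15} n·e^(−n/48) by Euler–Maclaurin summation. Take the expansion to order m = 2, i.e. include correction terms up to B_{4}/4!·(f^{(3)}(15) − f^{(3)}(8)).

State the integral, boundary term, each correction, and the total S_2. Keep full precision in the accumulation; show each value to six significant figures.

S_2 ≈ 71.7934

∫_8^15 x·e^(−x/48) dx evaluates to 62.9372.
Boundary: ½(f(8) + f(15)) = ½(6.77185 + 10.9742) = 8.87304.
So far: 71.8103.
Correction k=1: B_{2}/2! · (f^{(1)}(15) − f^{(1)}(8)) = 1/12 · (0.502986 − 0.705401) = -0.0168680.
Partial sum through k=1: 71.7934.
Correction k=2: B_{4}/4! · (f^{(3)}(15) − f^{(3)}(8)) = −1/720 · (0.000853393 − 0.00104096) = 2.60506e-07.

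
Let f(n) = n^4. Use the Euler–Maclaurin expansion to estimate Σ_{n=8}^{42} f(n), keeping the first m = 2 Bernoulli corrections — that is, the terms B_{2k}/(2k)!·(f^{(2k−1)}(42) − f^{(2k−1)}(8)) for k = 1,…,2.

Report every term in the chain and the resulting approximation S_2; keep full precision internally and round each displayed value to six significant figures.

Integral: ∫_8^42 x^4 dx = 2.61317e+07.
½[f(8) + f(42)] = ½[4096.00 + 3.11170e+06] = 1.55790e+06.
Integral + boundary = 2.76896e+07.
k=1: B_{2}/(2)! × [f^{(1)}(42) − f^{(1)}(8)] = 1/12 × (296352 − 2048.00) = 24525.3.
Running total after k=1: 2.77141e+07.
k=2: B_{4}/(4)! × [f^{(3)}(42) − f^{(3)}(8)] = −1/720 × (1008.00 − 192.000) = -1.13333.

S_2 ≈ 2.77141e+07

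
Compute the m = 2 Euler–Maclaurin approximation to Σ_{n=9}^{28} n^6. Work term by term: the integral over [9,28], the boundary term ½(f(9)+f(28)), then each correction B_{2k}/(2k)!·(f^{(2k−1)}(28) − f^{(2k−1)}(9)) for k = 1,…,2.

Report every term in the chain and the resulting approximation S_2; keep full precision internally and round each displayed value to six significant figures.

S_2 ≈ 2.17666e+09

The integral term ∫_9^28 x^6 dx = 1.92688e+09.
Boundary: ½(f(9) + f(28)) = ½(531441 + 4.81890e+08) = 2.41211e+08.
So far: 2.16809e+09.
k=1: B_{2}/(2)! × [f^{(1)}(28) − f^{(1)}(9)] = 1/12 × (1.03262e+08 − 354294) = 8.57566e+06.
Partial sum through k=1: 2.17666e+09.
k=2: B_{4}/(4)! × [f^{(3)}(28) − f^{(3)}(9)] = −1/720 × (2.63424e+06 − 87480.0) = -3537.17.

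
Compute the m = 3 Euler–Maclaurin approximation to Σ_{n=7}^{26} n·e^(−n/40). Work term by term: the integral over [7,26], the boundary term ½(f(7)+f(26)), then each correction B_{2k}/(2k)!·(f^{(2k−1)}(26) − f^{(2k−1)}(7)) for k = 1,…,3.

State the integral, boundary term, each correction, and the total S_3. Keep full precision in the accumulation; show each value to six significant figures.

S_3 ≈ 209.661

∫_7^26 x·e^(−x/40) dx evaluates to 199.978.
Boundary: ½(f(7) + f(26)) = ½(5.87620 + 13.5732) = 9.72469.
Integral + boundary = 209.703.
k=1: B_{2}/(2)! × [f^{(1)}(26) − f^{(1)}(7)] = 1/12 × (0.182716 − 0.692552) = -0.0424863.
Running total after k=1: 209.661.
k=2: B_{4}/(4)! × [f^{(3)}(26) − f^{(3)}(7)] = −1/720 × (0.000766755 − 0.00148217) = 9.93627e-07.
Running total after k=2: 209.661.
k=3: B_{6}/(6)! × [f^{(5)}(26) − f^{(5)}(7)] = 1/30240 × (8.87070e-07 − 1.58218e-06) = -2.29864e-11.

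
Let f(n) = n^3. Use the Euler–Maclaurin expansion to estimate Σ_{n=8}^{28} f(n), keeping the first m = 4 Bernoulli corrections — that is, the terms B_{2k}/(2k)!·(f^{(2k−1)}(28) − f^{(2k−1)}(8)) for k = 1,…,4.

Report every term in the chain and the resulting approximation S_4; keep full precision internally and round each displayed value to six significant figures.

∫_8^28 x^3 dx evaluates to 152640.
½[f(8) + f(28)] = ½[512.000 + 21952.0] = 11232.0.
Running total after boundary: 163872.
k=1: B_{2}/(2)! × [f^{(1)}(28) − f^{(1)}(8)] = 1/12 × (2352.00 − 192.000) = 180.000.
After k=1: 164052.
k=2: B_{4}/(4)! × [f^{(3)}(28) − f^{(3)}(8)] = −1/720 × (6.00000 − 6.00000) = 0.00000.
After k=2: 164052.
k=3: B_{6}/(6)! × [f^{(5)}(28) − f^{(5)}(8)] = 1/30240 × (0.00000 − 0.00000) = 0.00000.
After k=3: 164052.
k=4: B_{8}/(8)! × [f^{(7)}(28) − f^{(7)}(8)] = −1/1209600 × (0.00000 − 0.00000) = 0.00000.

S_4 ≈ 164052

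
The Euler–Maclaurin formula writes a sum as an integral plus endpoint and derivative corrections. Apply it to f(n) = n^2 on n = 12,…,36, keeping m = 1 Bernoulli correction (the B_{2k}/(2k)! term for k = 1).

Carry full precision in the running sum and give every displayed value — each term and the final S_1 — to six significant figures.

∫_12^36 x^2 dx evaluates to 14976.0.
Endpoint term: (f(12) + f(36))/2 = (144.000 + 1296.00)/2 = 720.000.
So far: 15696.0.
k=1: B_{2}/(2)! × [f^{(1)}(36) − f^{(1)}(12)] = 1/12 × (72.0000 − 24.0000) = 4.00000.

S_1 ≈ 15700.0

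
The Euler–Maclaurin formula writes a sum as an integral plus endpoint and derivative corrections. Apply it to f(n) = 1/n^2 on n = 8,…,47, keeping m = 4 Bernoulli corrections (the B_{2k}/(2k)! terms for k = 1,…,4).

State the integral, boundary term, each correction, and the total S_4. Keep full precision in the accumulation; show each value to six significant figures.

∫_8^47 1/x^2 dx evaluates to 0.103723.
½[f(8) + f(47)] = ½[0.0156250 + 0.000452694] = 0.00803885.
Integral + boundary = 0.111762.
Correction k=1: B_{2}/2! · (f^{(1)}(47) − f^{(1)}(8)) = 1/12 · (-1.92636e-05 − (-0.00390625)) = 0.000323916.
After k=1: 0.112086.
Correction k=2: B_{4}/4! · (f^{(3)}(47) − f^{(3)}(8)) = −1/720 · (-1.04646e-07 − (-0.000732422)) = -1.01711e-06.
After k=2: 0.112085.
Correction k=3: B_{6}/6! · (f^{(5)}(47) − f^{(5)}(8)) = 1/30240 · (-1.42117e-09 − (-0.000343323)) = 1.13532e-08.
After k=3: 0.112085.
Correction k=4: B_{8}/8! · (f^{(7)}(47) − f^{(7)}(8)) = −1/1209600 · (-3.60280e-11 − (-0.000300407)) = -2.48353e-10.

S_4 ≈ 0.112085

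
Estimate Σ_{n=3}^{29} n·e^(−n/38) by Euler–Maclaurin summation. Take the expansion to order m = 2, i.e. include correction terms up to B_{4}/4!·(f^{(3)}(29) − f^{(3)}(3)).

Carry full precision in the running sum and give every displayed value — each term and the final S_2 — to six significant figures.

∫_3^29 x·e^(−x/38) dx evaluates to 252.805.
Endpoint term: (f(3) + f(29))/2 = (2.77227 + 13.5196)/2 = 8.14592.
Running total after boundary: 260.951.
k=1: B_{2}/(2)! × [f^{(1)}(29) − f^{(1)}(3)] = 1/12 × (0.110414 − 0.851134) = -0.0617267.
After k=1: 260.890.
k=2: B_{4}/(4)! × [f^{(3)}(29) − f^{(3)}(3)] = −1/720 × (0.000722159 − 0.00186933) = 1.59329e-06.

S_2 ≈ 260.890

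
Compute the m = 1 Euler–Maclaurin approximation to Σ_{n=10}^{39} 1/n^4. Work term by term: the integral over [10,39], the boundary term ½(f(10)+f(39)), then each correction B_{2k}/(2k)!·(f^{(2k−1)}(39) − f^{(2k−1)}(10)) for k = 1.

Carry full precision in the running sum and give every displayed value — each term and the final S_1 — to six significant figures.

S_1 ≈ 0.000381260

Integral: ∫_10^39 1/x^4 dx = 0.000327714.
Boundary: ½(f(10) + f(39)) = ½(0.000100000 + 4.32257e-07) = 5.02161e-05.
So far: 0.000377930.
Correction k=1: B_{2}/2! · (f^{(1)}(39) − f^{(1)}(10)) = 1/12 · (-4.43340e-08 − (-4.00000e-05)) = 3.32964e-06.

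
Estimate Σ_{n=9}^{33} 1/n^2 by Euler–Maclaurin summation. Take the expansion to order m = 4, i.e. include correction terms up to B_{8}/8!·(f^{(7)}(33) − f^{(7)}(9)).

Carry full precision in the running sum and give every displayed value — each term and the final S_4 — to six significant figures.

S_4 ≈ 0.0876635

The integral term ∫_9^33 1/x^2 dx = 0.0808081.
Boundary: ½(f(9) + f(33)) = ½(0.0123457 + 0.000918274) = 0.00663198.
Running total after boundary: 0.0874401.
Order-1 term: 1/12 · (-5.56529e-05 − (-0.00274348)) = 0.000223986.
After k=1: 0.0876640.
Order-2 term: −1/720 · (-6.13256e-07 − (-0.000406442)) = -5.63651e-07.
After k=2: 0.0876635.
Order-3 term: 1/30240 · (-1.68941e-08 − (-0.000150534)) = 4.97742e-09.
After k=3: 0.0876635.
Order-4 term: −1/1209600 · (-8.68750e-10 − (-0.000104073)) = -8.60384e-11.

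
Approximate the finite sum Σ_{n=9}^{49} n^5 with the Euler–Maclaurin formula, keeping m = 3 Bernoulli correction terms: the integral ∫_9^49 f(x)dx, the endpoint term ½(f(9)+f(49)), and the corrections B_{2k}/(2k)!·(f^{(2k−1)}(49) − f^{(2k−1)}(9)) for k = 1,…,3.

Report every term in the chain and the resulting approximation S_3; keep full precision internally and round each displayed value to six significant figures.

∫_9^49 x^5 dx evaluates to 2.30679e+09.
Boundary: ½(f(9) + f(49)) = ½(59049.0 + 2.82475e+08) = 1.41267e+08.
So far: 2.44806e+09.
Order-1 term: 1/12 · (2.88240e+07 − 32805.0) = 2.39927e+06.
Partial sum through k=1: 2.45046e+09.
Order-2 term: −1/720 · (144060 − 4860.00) = -193.333.
Partial sum through k=2: 2.45046e+09.
Order-3 term: 1/30240 · (120.000 − 120.000) = 0.00000.

S_3 ≈ 2.45046e+09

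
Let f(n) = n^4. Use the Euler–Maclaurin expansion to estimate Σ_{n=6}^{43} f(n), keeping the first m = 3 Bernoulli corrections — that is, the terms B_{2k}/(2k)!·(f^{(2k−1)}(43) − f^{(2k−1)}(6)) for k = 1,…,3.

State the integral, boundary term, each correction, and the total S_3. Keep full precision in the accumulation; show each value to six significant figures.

S_3 ≈ 3.11366e+07

The integral term ∫_6^43 x^4 dx = 2.94001e+07.
Endpoint term: (f(6) + f(43))/2 = (1296.00 + 3.41880e+06)/2 = 1.71005e+06.
So far: 3.11102e+07.
k=1: B_{2}/(2)! × [f^{(1)}(43) − f^{(1)}(6)] = 1/12 × (318028 − 864.000) = 26430.3.
Running total after k=1: 3.11366e+07.
k=2: B_{4}/(4)! × [f^{(3)}(43) − f^{(3)}(6)] = −1/720 × (1032.00 − 144.000) = -1.23333.
Running total after k=2: 3.11366e+07.
k=3: B_{6}/(6)! × [f^{(5)}(43) − f^{(5)}(6)] = 1/30240 × (0.00000 − 0.00000) = 0.00000.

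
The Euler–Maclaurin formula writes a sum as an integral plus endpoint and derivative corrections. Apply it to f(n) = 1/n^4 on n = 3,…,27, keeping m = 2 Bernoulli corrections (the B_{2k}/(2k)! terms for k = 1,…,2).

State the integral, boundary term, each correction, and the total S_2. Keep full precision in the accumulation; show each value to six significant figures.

S_2 ≈ 0.0197980

Integral: ∫_3^27 1/x^4 dx = 0.0123287.
Boundary: ½(f(3) + f(27)) = ½(0.0123457 + 1.88168e-06) = 0.00617378.
Integral + boundary = 0.0185025.
Correction k=1: B_{2}/2! · (f^{(1)}(27) − f^{(1)}(3)) = 1/12 · (-2.78767e-07 − (-0.0164609)) = 0.00137172.
After k=1: 0.0198742.
Correction k=2: B_{4}/4! · (f^{(3)}(27) − f^{(3)}(3)) = −1/720 · (-1.14719e-08 − (-0.0548697)) = -7.62079e-05.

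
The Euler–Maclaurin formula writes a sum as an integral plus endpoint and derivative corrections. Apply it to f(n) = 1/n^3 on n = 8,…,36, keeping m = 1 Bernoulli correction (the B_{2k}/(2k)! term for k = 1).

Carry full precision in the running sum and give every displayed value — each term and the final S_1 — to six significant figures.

∫_8^36 1/x^3 dx evaluates to 0.00742670.
Boundary: ½(f(8) + f(36)) = ½(0.00195312 + 2.14335e-05) = 0.000987279.
So far: 0.00841398.
Order-1 term: 1/12 · (-1.78612e-06 − (-0.000732422)) = 6.08863e-05.

S_1 ≈ 0.00847486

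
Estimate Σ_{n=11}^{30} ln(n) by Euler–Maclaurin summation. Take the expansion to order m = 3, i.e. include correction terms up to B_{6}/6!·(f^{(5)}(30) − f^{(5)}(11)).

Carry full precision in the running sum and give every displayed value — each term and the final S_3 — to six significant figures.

S_3 ≈ 59.5538

Integral: ∫_11^30 ln(x) dx = 56.6591.
Endpoint term: (f(11) + f(30))/2 = (2.39790 + 3.40120)/2 = 2.89955.
Running total after boundary: 59.5586.
Correction k=1: B_{2}/2! · (f^{(1)}(30) − f^{(1)}(11)) = 1/12 · (0.0333333 − 0.0909091) = -0.00479798.
After k=1: 59.5538.
Correction k=2: B_{4}/4! · (f^{(3)}(30) − f^{(3)}(11)) = −1/720 · (7.40741e-05 − 0.00150263) = 1.98410e-06.
After k=2: 59.5538.
Correction k=3: B_{6}/6! · (f^{(5)}(30) − f^{(5)}(11)) = 1/30240 · (9.87654e-07 − 0.000149021) = -4.89529e-09.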